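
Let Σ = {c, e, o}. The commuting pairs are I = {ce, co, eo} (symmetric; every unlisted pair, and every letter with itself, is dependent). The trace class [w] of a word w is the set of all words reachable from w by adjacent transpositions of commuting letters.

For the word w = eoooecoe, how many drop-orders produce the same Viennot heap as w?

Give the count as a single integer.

280

0(e) covers ∅
1(o) covers ∅
2(o) covers 1:o
3(o) covers 2:o
4(e) covers 0:e
5(c) covers ∅
6(o) covers 3:o
7(e) covers 4:e
floor of heap: 0:e, 1:o, 5:c
completions by unplaced set U, small U first (add the entries for U minus each lowest piece of U):
  |U|=1: {5}:1  {6}:1  {7}:1
  |U|=2: {3,6}:1  {4,7}:1  {5,6}:2  {5,7}:2  {6,7}:2
  |U|=3: {0,4,7}:1  {2,3,6}:1  {3,5,6}:3  {3,6,7}:3  {4,5,7}:3  {4,6,7}:3  {5,6,7}:6
  |U|=4: {0,4,5,7}:4  {0,4,6,7}:4  {1,2,3,6}:1  {2,3,5,6}:4  {2,3,6,7}:4  {3,4,6,7}:6  {3,5,6,7}:12  {4,5,6,7}:12
  |U|=5: {0,3,4,6,7}:10  {0,4,5,6,7}:20  {1,2,3,5,6}:5  {1,2,3,6,7}:5  {2,3,4,6,7}:10  {2,3,5,6,7}:20  {3,4,5,6,7}:30
  |U|=6: {0,2,3,4,6,7}:20  {0,3,4,5,6,7}:60  {1,2,3,4,6,7}:15  {1,2,3,5,6,7}:30  {2,3,4,5,6,7}:60
  start at 0(e): 105
  start at 1(o): 140
  start at 5(c): 35
sum over floor = 280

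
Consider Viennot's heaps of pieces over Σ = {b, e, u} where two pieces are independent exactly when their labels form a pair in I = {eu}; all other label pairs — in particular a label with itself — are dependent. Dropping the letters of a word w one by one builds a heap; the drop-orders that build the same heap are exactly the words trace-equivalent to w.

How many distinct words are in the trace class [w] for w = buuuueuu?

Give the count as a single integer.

7

drop 0:b onto floor
drop 1:u onto {0:b}
drop 2:u onto {1:u}
drop 3:u onto {2:u}
drop 4:u onto {3:u}
drop 5:e onto {0:b}
drop 6:u onto {4:u}
drop 7:u onto {6:u}
ground layer = {0:b}
drop-orders for the pieces not yet dropped (sum over which currently-grounded one goes next):
  1 to go: {5} 1  {7} 1
  2 to go: {5,7} 2  {6,7} 1
  3 to go: {4,6,7} 1  {5,6,7} 3
  4 to go: {3,4,6,7} 1  {4,5,6,7} 4
  5 to go: {2,3,4,6,7} 1  {3,4,5,6,7} 5
  6 to go: {1,2,3,4,6,7} 1  {2,3,4,5,6,7} 6
  if 0:b drops first: 7 orders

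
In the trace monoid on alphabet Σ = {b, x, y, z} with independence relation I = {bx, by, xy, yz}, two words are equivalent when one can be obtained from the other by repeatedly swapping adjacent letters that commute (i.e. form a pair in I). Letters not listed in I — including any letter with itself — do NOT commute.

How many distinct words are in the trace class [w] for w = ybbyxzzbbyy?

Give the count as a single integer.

990

0(y) covers ∅
1(b) covers ∅
2(b) covers 1:b
3(y) covers 0:y
4(x) covers ∅
5(z) covers 2:b, 4:x
6(z) covers 5:z
7(b) covers 6:z
8(b) covers 7:b
9(y) covers 3:y
10(y) covers 9:y
floor of heap: 0:y, 1:b, 4:x
completions by unplaced set U, small U first (add the entries for U minus each lowest piece of U):
  |U|=1: {8}:1  {10}:1
  |U|=2: {7,8}:1  {8,10}:2  {9,10}:1
  |U|=3: {3,9,10}:1  {6,7,8}:1  {7,8,10}:3  {8,9,10}:3
  |U|=4: {0,3,9,10}:1  {3,8,9,10}:4  {5,6,7,8}:1  {6,7,8,10}:4  {7,8,9,10}:6
  |U|=5: {0,3,8,9,10}:5  {2,5,6,7,8}:1  {3,7,8,9,10}:10  {4,5,6,7,8}:1  {5,6,7,8,10}:5  {6,7,8,9,10}:10
  |U|=6: {0,3,7,8,9,10}:15  {1,2,5,6,7,8}:1  {2,4,5,6,7,8}:2  {2,5,6,7,8,10}:6  {3,6,7,8,9,10}:20  {4,5,6,7,8,10}:6  {5,6,7,8,9,10}:15
  |U|=7: {0,3,6,7,8,9,10}:35  {1,2,4,5,6,7,8}:3  {1,2,5,6,7,8,10}:7  {2,4,5,6,7,8,10}:14  {2,5,6,7,8,9,10}:21  {3,5,6,7,8,9,10}:35  {4,5,6,7,8,9,10}:21
  |U|=8: {0,3,5,6,7,8,9,10}:70  {1,2,4,5,6,7,8,10}:24  {1,2,5,6,7,8,9,10}:28  {2,3,5,6,7,8,9,10}:56  {2,4,5,6,7,8,9,10}:56  {3,4,5,6,7,8,9,10}:56
  |U|=9: {0,2,3,5,6,7,8,9,10}:126  {0,3,4,5,6,7,8,9,10}:126  {1,2,3,5,6,7,8,9,10}:84  {1,2,4,5,6,7,8,9,10}:108  {2,3,4,5,6,7,8,9,10}:168
  start at 0(y): 360
  start at 1(b): 420
  start at 4(x): 210
sum over floor = 990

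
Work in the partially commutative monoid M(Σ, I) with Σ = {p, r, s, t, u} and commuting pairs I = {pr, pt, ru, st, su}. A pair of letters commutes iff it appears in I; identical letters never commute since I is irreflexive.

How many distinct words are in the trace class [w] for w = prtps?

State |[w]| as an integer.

#0=p has no predecessor
#1=r has no predecessor
#2=t depends on [1:r]
#3=p depends on [0:p]
#4=s depends on [1:r, 3:p]
sources: [0:p, 1:r]
N(rest) = Σ N(rest − s) over sources s of rest; N(one piece) = 1:
  size 1 → [2]=1  [4]=1
  size 2 → [2,4]=2  [3,4]=1
  size 3 → [0,3,4]=1  [1,2,4]=2  [2,3,4]=3
  first=0(p) contributes 5
  first=1(r) contributes 4
|[w]| = 9

9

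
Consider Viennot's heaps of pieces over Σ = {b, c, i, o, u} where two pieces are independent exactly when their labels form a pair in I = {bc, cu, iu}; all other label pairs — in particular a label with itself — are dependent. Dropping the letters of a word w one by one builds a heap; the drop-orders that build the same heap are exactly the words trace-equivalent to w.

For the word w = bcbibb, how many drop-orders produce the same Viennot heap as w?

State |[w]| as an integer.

3

0(b) covers ∅
1(c) covers ∅
2(b) covers 0:b
3(i) covers 1:c, 2:b
4(b) covers 3:i
5(b) covers 4:b
floor of heap: 0:b, 1:c
completions by unplaced set U, small U first (add the entries for U minus each lowest piece of U):
  |U|=1: {5}:1
  |U|=2: {4,5}:1
  |U|=3: {3,4,5}:1
  |U|=4: {1,3,4,5}:1  {2,3,4,5}:1
  start at 0(b): 2
  start at 1(c): 1
sum over floor = 3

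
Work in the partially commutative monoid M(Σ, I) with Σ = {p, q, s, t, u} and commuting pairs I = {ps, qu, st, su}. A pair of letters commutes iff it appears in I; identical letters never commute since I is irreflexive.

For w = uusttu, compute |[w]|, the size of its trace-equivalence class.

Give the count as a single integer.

6

drop 0:u onto floor
drop 1:u onto {0:u}
drop 2:s onto floor
drop 3:t onto {1:u}
drop 4:t onto {3:t}
drop 5:u onto {4:t}
ground layer = {0:u, 2:s}
drop-orders for the pieces not yet dropped (sum over which currently-grounded one goes next):
  1 to go: {2} 1  {5} 1
  2 to go: {2,5} 2  {4,5} 1
  3 to go: {2,4,5} 3  {3,4,5} 1
  4 to go: {1,3,4,5} 1  {2,3,4,5} 4
  if 0:u drops first: 5 orders
  if 2:s drops first: 1 orders
heap linearizations: 6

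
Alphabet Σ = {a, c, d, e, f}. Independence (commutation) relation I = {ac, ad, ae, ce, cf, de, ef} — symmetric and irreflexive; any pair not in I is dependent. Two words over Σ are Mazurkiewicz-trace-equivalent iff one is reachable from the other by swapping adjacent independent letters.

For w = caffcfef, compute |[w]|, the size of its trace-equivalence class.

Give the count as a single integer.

piece 0:c — minimal
piece 1:a — minimal
piece 2:f rests on {1:a}
piece 3:f rests on {2:f}
piece 4:c rests on {0:c}
piece 5:f rests on {3:f}
piece 6:e — minimal
piece 7:f rests on {5:f}
minimal pieces: {0:c, 1:a, 6:e}
ways to finish when only these pieces remain (= sum over removing one remaining piece with nothing left below it):
  1 left: {4}→1  {6}→1  {7}→1
  2 left: {0,4}→1  {4,6}→2  {4,7}→2  {5,7}→1  {6,7}→2
  3 left: {0,4,6}→3  {0,4,7}→3  {3,5,7}→1  {4,5,7}→3  {4,6,7}→6  {5,6,7}→3
  4 left: {0,4,5,7}→6  {0,4,6,7}→12  {2,3,5,7}→1  {3,4,5,7}→4  {3,5,6,7}→4  {4,5,6,7}→12
  5 left: {0,3,4,5,7}→10  {0,4,5,6,7}→30  {1,2,3,5,7}→1  {2,3,4,5,7}→5  {2,3,5,6,7}→5  {3,4,5,6,7}→20
  6 left: {0,2,3,4,5,7}→15  {0,3,4,5,6,7}→60  {1,2,3,4,5,7}→6  {1,2,3,5,6,7}→6  {2,3,4,5,6,7}→30
  placing 0:c first → 42 extensions
  placing 1:a first → 105 extensions
  placing 6:e first → 21 extensions
total linear extensions = 168

168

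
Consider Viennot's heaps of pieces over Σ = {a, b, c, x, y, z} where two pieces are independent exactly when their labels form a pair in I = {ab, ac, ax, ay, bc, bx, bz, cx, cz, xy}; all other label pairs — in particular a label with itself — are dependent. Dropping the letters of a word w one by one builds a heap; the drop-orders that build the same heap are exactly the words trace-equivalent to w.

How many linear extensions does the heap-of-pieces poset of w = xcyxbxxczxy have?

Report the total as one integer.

610

piece 0:x — minimal
piece 1:c — minimal
piece 2:y rests on {1:c}
piece 3:x rests on {0:x}
piece 4:b rests on {2:y}
piece 5:x rests on {3:x}
piece 6:x rests on {5:x}
piece 7:c rests on {2:y}
piece 8:z rests on {2:y, 6:x}
piece 9:x rests on {8:z}
piece 10:y rests on {4:b, 7:c, 8:z}
minimal pieces: {0:x, 1:c}
ways to finish when only these pieces remain (= sum over removing one remaining piece with nothing left below it):
  1 left: {9}→1  {10}→1
  2 left: {4,10}→1  {7,10}→1  {9,10}→2
  3 left: {4,7,10}→2  {4,9,10}→3  {7,9,10}→3  {8,9,10}→2
  4 left: {4,7,9,10}→8  {4,8,9,10}→5  {6,8,9,10}→2  {7,8,9,10}→5
  5 left: {4,6,8,9,10}→7  {4,7,8,9,10}→18  {5,6,8,9,10}→2  {6,7,8,9,10}→7
  6 left: {2,4,7,8,9,10}→18  {3,5,6,8,9,10}→2  {4,5,6,8,9,10}→9  {4,6,7,8,9,10}→32  {5,6,7,8,9,10}→9
  7 left: {0,3,5,6,8,9,10}→2  {1,2,4,7,8,9,10}→18  {2,4,6,7,8,9,10}→50  {3,4,5,6,8,9,10}→11  {3,5,6,7,8,9,10}→11  {4,5,6,7,8,9,10}→50
  8 left: {0,3,4,5,6,8,9,10}→13  {0,3,5,6,7,8,9,10}→13  {1,2,4,6,7,8,9,10}→68  {2,4,5,6,7,8,9,10}→100  {3,4,5,6,7,8,9,10}→72
  9 left: {0,3,4,5,6,7,8,9,10}→98  {1,2,4,5,6,7,8,9,10}→168  {2,3,4,5,6,7,8,9,10}→172
  placing 0:x first → 340 extensions
  placing 1:c first → 270 extensions
total linear extensions = 610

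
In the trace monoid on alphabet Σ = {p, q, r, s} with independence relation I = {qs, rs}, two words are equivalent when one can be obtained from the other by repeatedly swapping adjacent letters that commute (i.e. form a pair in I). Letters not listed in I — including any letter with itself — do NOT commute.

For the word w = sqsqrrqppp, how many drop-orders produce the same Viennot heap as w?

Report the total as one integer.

21

#0=s has no predecessor
#1=q has no predecessor
#2=s depends on [0:s]
#3=q depends on [1:q]
#4=r depends on [3:q]
#5=r depends on [4:r]
#6=q depends on [5:r]
#7=p depends on [2:s, 6:q]
#8=p depends on [7:p]
#9=p depends on [8:p]
sources: [0:s, 1:q]
N(rest) = Σ N(rest − s) over sources s of rest; N(one piece) = 1:
  size 1 → [9]=1
  size 2 → [8,9]=1
  size 3 → [7,8,9]=1
  size 4 → [2,7,8,9]=1  [6,7,8,9]=1
  size 5 → [0,2,7,8,9]=1  [2,6,7,8,9]=2  [5,6,7,8,9]=1
  size 6 → [0,2,6,7,8,9]=3  [2,5,6,7,8,9]=3  [4,5,6,7,8,9]=1
  size 7 → [0,2,5,6,7,8,9]=6  [2,4,5,6,7,8,9]=4  [3,4,5,6,7,8,9]=1
  size 8 → [0,2,4,5,6,7,8,9]=10  [1,3,4,5,6,7,8,9]=1  [2,3,4,5,6,7,8,9]=5
  first=0(s) contributes 6
  first=1(q) contributes 15
|[w]| = 21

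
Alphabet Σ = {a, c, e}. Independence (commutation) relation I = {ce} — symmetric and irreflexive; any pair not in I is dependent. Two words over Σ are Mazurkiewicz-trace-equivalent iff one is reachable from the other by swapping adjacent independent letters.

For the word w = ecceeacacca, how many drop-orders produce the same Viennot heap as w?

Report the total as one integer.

0(e) covers ∅
1(c) covers ∅
2(c) covers 1:c
3(e) covers 0:e
4(e) covers 3:e
5(a) covers 2:c, 4:e
6(c) covers 5:a
7(a) covers 6:c
8(c) covers 7:a
9(c) covers 8:c
10(a) covers 9:c
floor of heap: 0:e, 1:c
completions by unplaced set U, small U first (add the entries for U minus each lowest piece of U):
  |U|=1: {10}:1
  |U|=2: {9,10}:1
  |U|=3: {8,9,10}:1
  |U|=4: {7,8,9,10}:1
  |U|=5: {6,7,8,9,10}:1
  |U|=6: {5,6,7,8,9,10}:1
  |U|=7: {2,5,6,7,8,9,10}:1  {4,5,6,7,8,9,10}:1
  |U|=8: {1,2,5,6,7,8,9,10}:1  {2,4,5,6,7,8,9,10}:2  {3,4,5,6,7,8,9,10}:1
  |U|=9: {0,3,4,5,6,7,8,9,10}:1  {1,2,4,5,6,7,8,9,10}:3  {2,3,4,5,6,7,8,9,10}:3
  start at 0(e): 6
  start at 1(c): 4
sum over floor = 10

10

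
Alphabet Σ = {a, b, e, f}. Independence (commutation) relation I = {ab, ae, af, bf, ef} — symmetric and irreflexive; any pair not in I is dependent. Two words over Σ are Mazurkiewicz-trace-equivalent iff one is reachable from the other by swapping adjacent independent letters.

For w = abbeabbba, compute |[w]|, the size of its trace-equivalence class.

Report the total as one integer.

84

piece 0:a — minimal
piece 1:b — minimal
piece 2:b rests on {1:b}
piece 3:e rests on {2:b}
piece 4:a rests on {0:a}
piece 5:b rests on {3:e}
piece 6:b rests on {5:b}
piece 7:b rests on {6:b}
piece 8:a rests on {4:a}
minimal pieces: {0:a, 1:b}
ways to finish when only these pieces remain (= sum over removing one remaining piece with nothing left below it):
  1 left: {7}→1  {8}→1
  2 left: {4,8}→1  {6,7}→1  {7,8}→2
  3 left: {0,4,8}→1  {4,7,8}→3  {5,6,7}→1  {6,7,8}→3
  4 left: {0,4,7,8}→4  {3,5,6,7}→1  {4,6,7,8}→6  {5,6,7,8}→4
  5 left: {0,4,6,7,8}→10  {2,3,5,6,7}→1  {3,5,6,7,8}→5  {4,5,6,7,8}→10
  6 left: {0,4,5,6,7,8}→20  {1,2,3,5,6,7}→1  {2,3,5,6,7,8}→6  {3,4,5,6,7,8}→15
  7 left: {0,3,4,5,6,7,8}→35  {1,2,3,5,6,7,8}→7  {2,3,4,5,6,7,8}→21
  placing 0:a first → 28 extensions
  placing 1:b first → 56 extensions
total linear extensions = 84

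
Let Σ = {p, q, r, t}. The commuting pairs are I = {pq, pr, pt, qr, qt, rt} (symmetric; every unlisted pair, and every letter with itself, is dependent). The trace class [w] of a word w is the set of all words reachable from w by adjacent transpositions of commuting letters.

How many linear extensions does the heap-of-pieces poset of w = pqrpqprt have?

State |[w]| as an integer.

1680

piece 0:p — minimal
piece 1:q — minimal
piece 2:r — minimal
piece 3:p rests on {0:p}
piece 4:q rests on {1:q}
piece 5:p rests on {3:p}
piece 6:r rests on {2:r}
piece 7:t — minimal
minimal pieces: {0:p, 1:q, 2:r, 7:t}
ways to finish when only these pieces remain (= sum over removing one remaining piece with nothing left below it):
  1 left: {4}→1  {5}→1  {6}→1  {7}→1
  2 left: {1,4}→1  {2,6}→1  {3,5}→1  {4,5}→2  {4,6}→2  {4,7}→2  {5,6}→2  {5,7}→2  {6,7}→2
  3 left: {0,3,5}→1  {1,4,5}→3  {1,4,6}→3  {1,4,7}→3  {2,4,6}→3  {2,5,6}→3  {2,6,7}→3  {3,4,5}→3  {3,5,6}→3  {3,5,7}→3  {4,5,6}→6  {4,5,7}→6  {4,6,7}→6  {5,6,7}→6
  4 left: {0,3,4,5}→4  {0,3,5,6}→4  {0,3,5,7}→4  {1,2,4,6}→6  {1,3,4,5}→6  {1,4,5,6}→12  {1,4,5,7}→12  {1,4,6,7}→12  {2,3,5,6}→6  {2,4,5,6}→12  {2,4,6,7}→12  {2,5,6,7}→12  {3,4,5,6}→12  {3,4,5,7}→12  {3,5,6,7}→12  {4,5,6,7}→24
  5 left: {0,1,3,4,5}→10  {0,2,3,5,6}→10  {0,3,4,5,6}→20  {0,3,4,5,7}→20  {0,3,5,6,7}→20  {1,2,4,5,6}→30  {1,2,4,6,7}→30  {1,3,4,5,6}→30  {1,3,4,5,7}→30  {1,4,5,6,7}→60  {2,3,4,5,6}→30  {2,3,5,6,7}→30  {2,4,5,6,7}→60  {3,4,5,6,7}→60
  6 left: {0,1,3,4,5,6}→60  {0,1,3,4,5,7}→60  {0,2,3,4,5,6}→60  {0,2,3,5,6,7}→60  {0,3,4,5,6,7}→120  {1,2,3,4,5,6}→90  {1,2,4,5,6,7}→180  {1,3,4,5,6,7}→180  {2,3,4,5,6,7}→180
  placing 0:p first → 630 extensions
  placing 1:q first → 420 extensions
  placing 2:r first → 420 extensions
  placing 7:t first → 210 extensions
total linear extensions = 1680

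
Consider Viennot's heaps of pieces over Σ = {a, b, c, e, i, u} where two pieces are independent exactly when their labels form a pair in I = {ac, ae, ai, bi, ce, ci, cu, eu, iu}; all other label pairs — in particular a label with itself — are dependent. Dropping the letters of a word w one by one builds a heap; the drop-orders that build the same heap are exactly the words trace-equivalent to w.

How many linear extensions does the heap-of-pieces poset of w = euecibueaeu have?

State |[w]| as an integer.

#0=e has no predecessor
#1=u has no predecessor
#2=e depends on [0:e]
#3=c has no predecessor
#4=i depends on [2:e]
#5=b depends on [1:u, 2:e, 3:c]
#6=u depends on [5:b]
#7=e depends on [4:i, 5:b]
#8=a depends on [6:u]
#9=e depends on [7:e]
#10=u depends on [8:a]
sources: [0:e, 1:u, 3:c]
N(rest) = Σ N(rest − s) over sources s of rest; N(one piece) = 1:
  size 1 → [9]=1  [10]=1
  size 2 → [7,9]=1  [8,10]=1  [9,10]=2
  size 3 → [4,7,9]=1  [6,8,10]=1  [7,9,10]=3  [8,9,10]=3
  size 4 → [4,7,9,10]=4  [6,8,9,10]=4  [7,8,9,10]=6
  size 5 → [4,7,8,9,10]=10  [6,7,8,9,10]=10
  size 6 → [4,6,7,8,9,10]=20  [5,6,7,8,9,10]=10
  size 7 → [1,5,6,7,8,9,10]=10  [3,5,6,7,8,9,10]=10  [4,5,6,7,8,9,10]=30
  size 8 → [1,3,5,6,7,8,9,10]=20  [1,4,5,6,7,8,9,10]=40  [2,4,5,6,7,8,9,10]=30  [3,4,5,6,7,8,9,10]=40
  size 9 → [0,2,4,5,6,7,8,9,10]=30  [1,2,4,5,6,7,8,9,10]=70  [1,3,4,5,6,7,8,9,10]=100  [2,3,4,5,6,7,8,9,10]=70
  first=0(e) contributes 240
  first=1(u) contributes 100
  first=3(c) contributes 100
|[w]| = 440

440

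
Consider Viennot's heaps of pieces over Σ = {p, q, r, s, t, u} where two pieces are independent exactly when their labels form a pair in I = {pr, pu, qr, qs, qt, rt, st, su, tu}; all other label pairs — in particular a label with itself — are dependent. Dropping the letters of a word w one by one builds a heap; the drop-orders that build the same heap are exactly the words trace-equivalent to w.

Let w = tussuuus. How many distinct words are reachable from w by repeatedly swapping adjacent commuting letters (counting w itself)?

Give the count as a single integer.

280

0(t) covers ∅
1(u) covers ∅
2(s) covers ∅
3(s) covers 2:s
4(u) covers 1:u
5(u) covers 4:u
6(u) covers 5:u
7(s) covers 3:s
floor of heap: 0:t, 1:u, 2:s
completions by unplaced set U, small U first (add the entries for U minus each lowest piece of U):
  |U|=1: {0}:1  {6}:1  {7}:1
  |U|=2: {0,6}:2  {0,7}:2  {3,7}:1  {5,6}:1  {6,7}:2
  |U|=3: {0,3,7}:3  {0,5,6}:3  {0,6,7}:6  {2,3,7}:1  {3,6,7}:3  {4,5,6}:1  {5,6,7}:3
  |U|=4: {0,2,3,7}:4  {0,3,6,7}:12  {0,4,5,6}:4  {0,5,6,7}:12  {1,4,5,6}:1  {2,3,6,7}:4  {3,5,6,7}:6  {4,5,6,7}:4
  |U|=5: {0,1,4,5,6}:5  {0,2,3,6,7}:20  {0,3,5,6,7}:30  {0,4,5,6,7}:20  {1,4,5,6,7}:5  {2,3,5,6,7}:10  {3,4,5,6,7}:10
  |U|=6: {0,1,4,5,6,7}:30  {0,2,3,5,6,7}:60  {0,3,4,5,6,7}:60  {1,3,4,5,6,7}:15  {2,3,4,5,6,7}:20
  start at 0(t): 35
  start at 1(u): 140
  start at 2(s): 105
sum over floor = 280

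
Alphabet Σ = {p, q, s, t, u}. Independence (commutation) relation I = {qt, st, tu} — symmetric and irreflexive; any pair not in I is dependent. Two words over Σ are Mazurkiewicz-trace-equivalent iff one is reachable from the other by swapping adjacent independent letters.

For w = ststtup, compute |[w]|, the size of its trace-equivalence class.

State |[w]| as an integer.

20

piece 0:s — minimal
piece 1:t — minimal
piece 2:s rests on {0:s}
piece 3:t rests on {1:t}
piece 4:t rests on {3:t}
piece 5:u rests on {2:s}
piece 6:p rests on {4:t, 5:u}
minimal pieces: {0:s, 1:t}
ways to finish when only these pieces remain (= sum over removing one remaining piece with nothing left below it):
  1 left: {6}→1
  2 left: {4,6}→1  {5,6}→1
  3 left: {2,5,6}→1  {3,4,6}→1  {4,5,6}→2
  4 left: {0,2,5,6}→1  {1,3,4,6}→1  {2,4,5,6}→3  {3,4,5,6}→3
  5 left: {0,2,4,5,6}→4  {1,3,4,5,6}→4  {2,3,4,5,6}→6
  placing 0:s first → 10 extensions
  placing 1:t first → 10 extensions
total linear extensions = 20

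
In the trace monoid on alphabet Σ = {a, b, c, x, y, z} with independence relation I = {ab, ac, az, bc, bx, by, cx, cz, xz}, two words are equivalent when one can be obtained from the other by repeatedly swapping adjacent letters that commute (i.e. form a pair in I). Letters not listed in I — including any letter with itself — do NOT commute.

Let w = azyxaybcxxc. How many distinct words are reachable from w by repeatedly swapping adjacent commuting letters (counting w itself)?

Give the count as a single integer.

114

0(a) covers ∅
1(z) covers ∅
2(y) covers 0:a, 1:z
3(x) covers 2:y
4(a) covers 3:x
5(y) covers 4:a
6(b) covers 1:z
7(c) covers 5:y
8(x) covers 5:y
9(x) covers 8:x
10(c) covers 7:c
floor of heap: 0:a, 1:z
completions by unplaced set U, small U first (add the entries for U minus each lowest piece of U):
  |U|=1: {6}:1  {9}:1  {10}:1
  |U|=2: {6,9}:2  {6,10}:2  {7,10}:1  {8,9}:1  {9,10}:2
  |U|=3: {6,7,10}:3  {6,8,9}:3  {6,9,10}:6  {7,9,10}:3  {8,9,10}:3
  |U|=4: {6,7,9,10}:12  {6,8,9,10}:12  {7,8,9,10}:6
  |U|=5: {5,7,8,9,10}:6  {6,7,8,9,10}:30
  |U|=6: {4,5,7,8,9,10}:6  {5,6,7,8,9,10}:36
  |U|=7: {3,4,5,7,8,9,10}:6  {4,5,6,7,8,9,10}:42
  |U|=8: {2,3,4,5,7,8,9,10}:6  {3,4,5,6,7,8,9,10}:48
  |U|=9: {0,2,3,4,5,7,8,9,10}:6  {2,3,4,5,6,7,8,9,10}:54
  start at 0(a): 54
  start at 1(z): 60
sum over floor = 114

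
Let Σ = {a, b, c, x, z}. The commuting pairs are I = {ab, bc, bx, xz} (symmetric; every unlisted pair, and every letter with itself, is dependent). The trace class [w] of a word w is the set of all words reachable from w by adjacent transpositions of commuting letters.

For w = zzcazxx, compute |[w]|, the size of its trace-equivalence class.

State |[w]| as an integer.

3

piece 0:z — minimal
piece 1:z rests on {0:z}
piece 2:c rests on {1:z}
piece 3:a rests on {2:c}
piece 4:z rests on {3:a}
piece 5:x rests on {3:a}
piece 6:x rests on {5:x}
minimal pieces: {0:z}
ways to finish when only these pieces remain (= sum over removing one remaining piece with nothing left below it):
  1 left: {4}→1  {6}→1
  2 left: {4,6}→2  {5,6}→1
  3 left: {4,5,6}→3
  4 left: {3,4,5,6}→3
  5 left: {2,3,4,5,6}→3
  placing 0:z first → 3 extensions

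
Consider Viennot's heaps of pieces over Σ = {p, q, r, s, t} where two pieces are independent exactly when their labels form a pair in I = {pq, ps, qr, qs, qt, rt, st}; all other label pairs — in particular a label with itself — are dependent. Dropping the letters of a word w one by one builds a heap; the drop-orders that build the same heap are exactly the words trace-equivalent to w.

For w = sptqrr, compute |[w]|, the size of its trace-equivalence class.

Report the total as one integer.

42

drop 0:s onto floor
drop 1:p onto floor
drop 2:t onto {1:p}
drop 3:q onto floor
drop 4:r onto {0:s, 1:p}
drop 5:r onto {4:r}
ground layer = {0:s, 1:p, 3:q}
drop-orders for the pieces not yet dropped (sum over which currently-grounded one goes next):
  1 to go: {2} 1  {3} 1  {5} 1
  2 to go: {2,3} 2  {2,5} 2  {3,5} 2  {4,5} 1
  3 to go: {0,4,5} 1  {2,3,5} 6  {2,4,5} 3  {3,4,5} 3
  4 to go: {0,2,4,5} 4  {0,3,4,5} 4  {1,2,4,5} 3  {2,3,4,5} 12
  if 0:s drops first: 15 orders
  if 1:p drops first: 20 orders
  if 3:q drops first: 7 orders
heap linearizations: 42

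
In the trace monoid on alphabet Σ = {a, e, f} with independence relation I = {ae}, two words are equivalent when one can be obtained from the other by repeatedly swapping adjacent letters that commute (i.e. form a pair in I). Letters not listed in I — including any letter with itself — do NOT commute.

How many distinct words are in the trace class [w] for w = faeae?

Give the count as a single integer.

6

#0=f has no predecessor
#1=a depends on [0:f]
#2=e depends on [0:f]
#3=a depends on [1:a]
#4=e depends on [2:e]
sources: [0:f]
N(rest) = Σ N(rest − s) over sources s of rest; N(one piece) = 1:
  size 1 → [3]=1  [4]=1
  size 2 → [1,3]=1  [2,4]=1  [3,4]=2
  size 3 → [1,3,4]=3  [2,3,4]=3
  first=0(f) contributes 6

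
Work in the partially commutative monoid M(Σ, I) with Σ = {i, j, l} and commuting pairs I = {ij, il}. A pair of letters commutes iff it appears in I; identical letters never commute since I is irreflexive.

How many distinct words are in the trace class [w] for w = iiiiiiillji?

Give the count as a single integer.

165

#0=i has no predecessor
#1=i depends on [0:i]
#2=i depends on [1:i]
#3=i depends on [2:i]
#4=i depends on [3:i]
#5=i depends on [4:i]
#6=i depends on [5:i]
#7=l has no predecessor
#8=l depends on [7:l]
#9=j depends on [8:l]
#10=i depends on [6:i]
sources: [0:i, 7:l]
N(rest) = Σ N(rest − s) over sources s of rest; N(one piece) = 1:
  size 1 → [9]=1  [10]=1
  size 2 → [6,10]=1  [8,9]=1  [9,10]=2
  size 3 → [5,6,10]=1  [6,9,10]=3  [7,8,9]=1  [8,9,10]=3
  size 4 → [4,5,6,10]=1  [5,6,9,10]=4  [6,8,9,10]=6  [7,8,9,10]=4
  size 5 → [3,4,5,6,10]=1  [4,5,6,9,10]=5  [5,6,8,9,10]=10  [6,7,8,9,10]=10
  size 6 → [2,3,4,5,6,10]=1  [3,4,5,6,9,10]=6  [4,5,6,8,9,10]=15  [5,6,7,8,9,10]=20
  size 7 → [1,2,3,4,5,6,10]=1  [2,3,4,5,6,9,10]=7  [3,4,5,6,8,9,10]=21  [4,5,6,7,8,9,10]=35
  size 8 → [0,1,2,3,4,5,6,10]=1  [1,2,3,4,5,6,9,10]=8  [2,3,4,5,6,8,9,10]=28  [3,4,5,6,7,8,9,10]=56
  size 9 → [0,1,2,3,4,5,6,9,10]=9  [1,2,3,4,5,6,8,9,10]=36  [2,3,4,5,6,7,8,9,10]=84
  first=0(i) contributes 120
  first=7(l) contributes 45
|[w]| = 165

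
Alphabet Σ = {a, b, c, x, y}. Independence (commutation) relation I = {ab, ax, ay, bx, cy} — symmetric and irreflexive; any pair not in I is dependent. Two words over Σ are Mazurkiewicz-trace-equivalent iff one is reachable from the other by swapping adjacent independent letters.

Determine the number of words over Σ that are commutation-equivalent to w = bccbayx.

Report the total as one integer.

drop 0:b onto floor
drop 1:c onto {0:b}
drop 2:c onto {1:c}
drop 3:b onto {2:c}
drop 4:a onto {2:c}
drop 5:y onto {3:b}
drop 6:x onto {5:y}
ground layer = {0:b}
drop-orders for the pieces not yet dropped (sum over which currently-grounded one goes next):
  1 to go: {4} 1  {6} 1
  2 to go: {4,6} 2  {5,6} 1
  3 to go: {3,5,6} 1  {4,5,6} 3
  4 to go: {3,4,5,6} 4
  5 to go: {2,3,4,5,6} 4
  if 0:b drops first: 4 orders

4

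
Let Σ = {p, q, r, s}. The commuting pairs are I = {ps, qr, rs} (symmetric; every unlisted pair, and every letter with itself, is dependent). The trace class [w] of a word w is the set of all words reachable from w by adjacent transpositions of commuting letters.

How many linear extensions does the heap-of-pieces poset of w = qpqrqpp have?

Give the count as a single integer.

#0=q has no predecessor
#1=p depends on [0:q]
#2=q depends on [1:p]
#3=r depends on [1:p]
#4=q depends on [2:q]
#5=p depends on [3:r, 4:q]
#6=p depends on [5:p]
sources: [0:q]
N(rest) = Σ N(rest − s) over sources s of rest; N(one piece) = 1:
  size 1 → [6]=1
  size 2 → [5,6]=1
  size 3 → [3,5,6]=1  [4,5,6]=1
  size 4 → [2,4,5,6]=1  [3,4,5,6]=2
  size 5 → [2,3,4,5,6]=3
  first=0(q) contributes 3

3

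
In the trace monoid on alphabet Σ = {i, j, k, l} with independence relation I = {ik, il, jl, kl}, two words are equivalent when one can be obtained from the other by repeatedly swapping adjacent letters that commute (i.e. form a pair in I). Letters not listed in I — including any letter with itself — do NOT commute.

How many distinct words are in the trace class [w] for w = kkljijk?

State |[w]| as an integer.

drop 0:k onto floor
drop 1:k onto {0:k}
drop 2:l onto floor
drop 3:j onto {1:k}
drop 4:i onto {3:j}
drop 5:j onto {4:i}
drop 6:k onto {5:j}
ground layer = {0:k, 2:l}
drop-orders for the pieces not yet dropped (sum over which currently-grounded one goes next):
  1 to go: {2} 1  {6} 1
  2 to go: {2,6} 2  {5,6} 1
  3 to go: {2,5,6} 3  {4,5,6} 1
  4 to go: {2,4,5,6} 4  {3,4,5,6} 1
  5 to go: {1,3,4,5,6} 1  {2,3,4,5,6} 5
  if 0:k drops first: 6 orders
  if 2:l drops first: 1 orders
heap linearizations: 7

7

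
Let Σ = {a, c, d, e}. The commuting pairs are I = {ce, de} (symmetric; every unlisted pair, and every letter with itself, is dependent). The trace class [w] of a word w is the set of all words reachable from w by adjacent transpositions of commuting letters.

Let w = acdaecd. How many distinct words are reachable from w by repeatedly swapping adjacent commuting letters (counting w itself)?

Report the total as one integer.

3

drop 0:a onto floor
drop 1:c onto {0:a}
drop 2:d onto {1:c}
drop 3:a onto {2:d}
drop 4:e onto {3:a}
drop 5:c onto {3:a}
drop 6:d onto {5:c}
ground layer = {0:a}
drop-orders for the pieces not yet dropped (sum over which currently-grounded one goes next):
  1 to go: {4} 1  {6} 1
  2 to go: {4,6} 2  {5,6} 1
  3 to go: {4,5,6} 3
  4 to go: {3,4,5,6} 3
  5 to go: {2,3,4,5,6} 3
  if 0:a drops first: 3 orders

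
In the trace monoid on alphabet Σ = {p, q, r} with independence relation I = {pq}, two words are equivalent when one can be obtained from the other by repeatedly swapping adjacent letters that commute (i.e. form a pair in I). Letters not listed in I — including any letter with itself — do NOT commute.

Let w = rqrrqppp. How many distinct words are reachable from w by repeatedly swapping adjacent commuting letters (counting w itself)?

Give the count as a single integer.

4

#0=r has no predecessor
#1=q depends on [0:r]
#2=r depends on [1:q]
#3=r depends on [2:r]
#4=q depends on [3:r]
#5=p depends on [3:r]
#6=p depends on [5:p]
#7=p depends on [6:p]
sources: [0:r]
N(rest) = Σ N(rest − s) over sources s of rest; N(one piece) = 1:
  size 1 → [4]=1  [7]=1
  size 2 → [4,7]=2  [6,7]=1
  size 3 → [4,6,7]=3  [5,6,7]=1
  size 4 → [4,5,6,7]=4
  size 5 → [3,4,5,6,7]=4
  size 6 → [2,3,4,5,6,7]=4
  first=0(r) contributes 4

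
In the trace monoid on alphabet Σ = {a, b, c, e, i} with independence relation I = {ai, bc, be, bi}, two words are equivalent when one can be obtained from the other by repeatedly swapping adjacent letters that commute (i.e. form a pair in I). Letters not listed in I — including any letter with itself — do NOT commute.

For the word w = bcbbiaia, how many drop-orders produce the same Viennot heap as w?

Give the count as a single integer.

52

piece 0:b — minimal
piece 1:c — minimal
piece 2:b rests on {0:b}
piece 3:b rests on {2:b}
piece 4:i rests on {1:c}
piece 5:a rests on {1:c, 3:b}
piece 6:i rests on {4:i}
piece 7:a rests on {5:a}
minimal pieces: {0:b, 1:c}
ways to finish when only these pieces remain (= sum over removing one remaining piece with nothing left below it):
  1 left: {6}→1  {7}→1
  2 left: {4,6}→1  {5,7}→1  {6,7}→2
  3 left: {3,5,7}→1  {4,6,7}→3  {5,6,7}→3
  4 left: {2,3,5,7}→1  {3,5,6,7}→4  {4,5,6,7}→6
  5 left: {0,2,3,5,7}→1  {1,4,5,6,7}→6  {2,3,5,6,7}→5  {3,4,5,6,7}→10
  6 left: {0,2,3,5,6,7}→6  {1,3,4,5,6,7}→16  {2,3,4,5,6,7}→15
  placing 0:b first → 31 extensions
  placing 1:c first → 21 extensions
total linear extensions = 52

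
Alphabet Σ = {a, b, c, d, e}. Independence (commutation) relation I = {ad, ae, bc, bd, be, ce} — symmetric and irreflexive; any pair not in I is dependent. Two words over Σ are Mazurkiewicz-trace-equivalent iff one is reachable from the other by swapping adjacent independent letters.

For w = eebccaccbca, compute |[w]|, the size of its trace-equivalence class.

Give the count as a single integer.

drop 0:e onto floor
drop 1:e onto {0:e}
drop 2:b onto floor
drop 3:c onto floor
drop 4:c onto {3:c}
drop 5:a onto {2:b, 4:c}
drop 6:c onto {5:a}
drop 7:c onto {6:c}
drop 8:b onto {5:a}
drop 9:c onto {7:c}
drop 10:a onto {8:b, 9:c}
ground layer = {0:e, 2:b, 3:c}
drop-orders for the pieces not yet dropped (sum over which currently-grounded one goes next):
  1 to go: {1} 1  {10} 1
  2 to go: {0,1} 1  {1,10} 2  {8,10} 1  {9,10} 1
  3 to go: {0,1,10} 3  {1,8,10} 3  {1,9,10} 3  {7,9,10} 1  {8,9,10} 2
  4 to go: {0,1,8,10} 6  {0,1,9,10} 6  {1,7,9,10} 4  {1,8,9,10} 8  {6,7,9,10} 1  {7,8,9,10} 3
  5 to go: {0,1,7,9,10} 10  {0,1,8,9,10} 20  {1,6,7,9,10} 5  {1,7,8,9,10} 15  {6,7,8,9,10} 4
  6 to go: {0,1,6,7,9,10} 15  {0,1,7,8,9,10} 45  {1,6,7,8,9,10} 24  {5,6,7,8,9,10} 4
  7 to go: {0,1,6,7,8,9,10} 84  {1,5,6,7,8,9,10} 28  {2,5,6,7,8,9,10} 4  {4,5,6,7,8,9,10} 4
  8 to go: {0,1,5,6,7,8,9,10} 112  {1,2,5,6,7,8,9,10} 32  {1,4,5,6,7,8,9,10} 32  {2,4,5,6,7,8,9,10} 8  {3,4,5,6,7,8,9,10} 4
  9 to go: {0,1,2,5,6,7,8,9,10} 144  {0,1,4,5,6,7,8,9,10} 144  {1,2,4,5,6,7,8,9,10} 72  {1,3,4,5,6,7,8,9,10} 36  {2,3,4,5,6,7,8,9,10} 12
  if 0:e drops first: 120 orders
  if 2:b drops first: 180 orders
  if 3:c drops first: 360 orders
heap linearizations: 660

660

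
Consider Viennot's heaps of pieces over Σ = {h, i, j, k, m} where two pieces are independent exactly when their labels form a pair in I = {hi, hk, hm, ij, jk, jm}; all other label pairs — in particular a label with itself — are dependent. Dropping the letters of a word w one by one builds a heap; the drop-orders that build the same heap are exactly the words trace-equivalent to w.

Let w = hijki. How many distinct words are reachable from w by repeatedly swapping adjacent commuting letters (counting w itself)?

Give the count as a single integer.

10

#0=h has no predecessor
#1=i has no predecessor
#2=j depends on [0:h]
#3=k depends on [1:i]
#4=i depends on [3:k]
sources: [0:h, 1:i]
N(rest) = Σ N(rest − s) over sources s of rest; N(one piece) = 1:
  size 1 → [2]=1  [4]=1
  size 2 → [0,2]=1  [2,4]=2  [3,4]=1
  size 3 → [0,2,4]=3  [1,3,4]=1  [2,3,4]=3
  first=0(h) contributes 4
  first=1(i) contributes 6
|[w]| = 10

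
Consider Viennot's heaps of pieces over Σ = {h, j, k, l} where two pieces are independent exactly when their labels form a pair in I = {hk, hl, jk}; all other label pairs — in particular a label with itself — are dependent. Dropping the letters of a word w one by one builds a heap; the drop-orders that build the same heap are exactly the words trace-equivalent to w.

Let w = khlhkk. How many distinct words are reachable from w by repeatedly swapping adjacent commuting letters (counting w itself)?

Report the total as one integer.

15

#0=k has no predecessor
#1=h has no predecessor
#2=l depends on [0:k]
#3=h depends on [1:h]
#4=k depends on [2:l]
#5=k depends on [4:k]
sources: [0:k, 1:h]
N(rest) = Σ N(rest − s) over sources s of rest; N(one piece) = 1:
  size 1 → [3]=1  [5]=1
  size 2 → [1,3]=1  [3,5]=2  [4,5]=1
  size 3 → [1,3,5]=3  [2,4,5]=1  [3,4,5]=3
  size 4 → [0,2,4,5]=1  [1,3,4,5]=6  [2,3,4,5]=4
  first=0(k) contributes 10
  first=1(h) contributes 5
|[w]| = 15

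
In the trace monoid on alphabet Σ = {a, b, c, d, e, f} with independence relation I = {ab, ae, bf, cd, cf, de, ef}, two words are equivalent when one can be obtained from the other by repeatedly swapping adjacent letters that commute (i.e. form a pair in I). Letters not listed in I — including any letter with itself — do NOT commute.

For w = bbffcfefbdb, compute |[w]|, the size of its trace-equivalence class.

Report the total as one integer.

drop 0:b onto floor
drop 1:b onto {0:b}
drop 2:f onto floor
drop 3:f onto {2:f}
drop 4:c onto {1:b}
drop 5:f onto {3:f}
drop 6:e onto {4:c}
drop 7:f onto {5:f}
drop 8:b onto {6:e}
drop 9:d onto {7:f, 8:b}
drop 10:b onto {9:d}
ground layer = {0:b, 2:f}
drop-orders for the pieces not yet dropped (sum over which currently-grounded one goes next):
  1 to go: {10} 1
  2 to go: {9,10} 1
  3 to go: {7,9,10} 1  {8,9,10} 1
  4 to go: {5,7,9,10} 1  {6,8,9,10} 1  {7,8,9,10} 2
  5 to go: {3,5,7,9,10} 1  {4,6,8,9,10} 1  {5,7,8,9,10} 3  {6,7,8,9,10} 3
  6 to go: {1,4,6,8,9,10} 1  {2,3,5,7,9,10} 1  {3,5,7,8,9,10} 4  {4,6,7,8,9,10} 4  {5,6,7,8,9,10} 6
  7 to go: {0,1,4,6,8,9,10} 1  {1,4,6,7,8,9,10} 5  {2,3,5,7,8,9,10} 5  {3,5,6,7,8,9,10} 10  {4,5,6,7,8,9,10} 10
  8 to go: {0,1,4,6,7,8,9,10} 6  {1,4,5,6,7,8,9,10} 15  {2,3,5,6,7,8,9,10} 15  {3,4,5,6,7,8,9,10} 20
  9 to go: {0,1,4,5,6,7,8,9,10} 21  {1,3,4,5,6,7,8,9,10} 35  {2,3,4,5,6,7,8,9,10} 35
  if 0:b drops first: 70 orders
  if 2:f drops first: 56 orders
heap linearizations: 126

126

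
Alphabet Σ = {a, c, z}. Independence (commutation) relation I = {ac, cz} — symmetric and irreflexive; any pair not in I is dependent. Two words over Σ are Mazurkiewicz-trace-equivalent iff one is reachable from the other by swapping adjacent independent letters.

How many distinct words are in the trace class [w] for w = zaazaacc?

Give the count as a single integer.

piece 0:z — minimal
piece 1:a rests on {0:z}
piece 2:a rests on {1:a}
piece 3:z rests on {2:a}
piece 4:a rests on {3:z}
piece 5:a rests on {4:a}
piece 6:c — minimal
piece 7:c rests on {6:c}
minimal pieces: {0:z, 6:c}
ways to finish when only these pieces remain (= sum over removing one remaining piece with nothing left below it):
  1 left: {5}→1  {7}→1
  2 left: {4,5}→1  {5,7}→2  {6,7}→1
  3 left: {3,4,5}→1  {4,5,7}→3  {5,6,7}→3
  4 left: {2,3,4,5}→1  {3,4,5,7}→4  {4,5,6,7}→6
  5 left: {1,2,3,4,5}→1  {2,3,4,5,7}→5  {3,4,5,6,7}→10
  6 left: {0,1,2,3,4,5}→1  {1,2,3,4,5,7}→6  {2,3,4,5,6,7}→15
  placing 0:z first → 21 extensions
  placing 6:c first → 7 extensions
total linear extensions = 28

28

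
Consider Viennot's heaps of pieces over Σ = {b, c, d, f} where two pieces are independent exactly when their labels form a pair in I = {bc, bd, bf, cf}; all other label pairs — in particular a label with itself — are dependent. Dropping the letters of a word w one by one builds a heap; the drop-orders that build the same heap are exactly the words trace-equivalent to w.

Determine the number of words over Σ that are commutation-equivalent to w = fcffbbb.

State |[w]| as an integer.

0(f) covers ∅
1(c) covers ∅
2(f) covers 0:f
3(f) covers 2:f
4(b) covers ∅
5(b) covers 4:b
6(b) covers 5:b
floor of heap: 0:f, 1:c, 4:b
completions by unplaced set U, small U first (add the entries for U minus each lowest piece of U):
  |U|=1: {1}:1  {3}:1  {6}:1
  |U|=2: {1,3}:2  {1,6}:2  {2,3}:1  {3,6}:2  {5,6}:1
  |U|=3: {0,2,3}:1  {1,2,3}:3  {1,3,6}:6  {1,5,6}:3  {2,3,6}:3  {3,5,6}:3  {4,5,6}:1
  |U|=4: {0,1,2,3}:4  {0,2,3,6}:4  {1,2,3,6}:12  {1,3,5,6}:12  {1,4,5,6}:4  {2,3,5,6}:6  {3,4,5,6}:4
  |U|=5: {0,1,2,3,6}:20  {0,2,3,5,6}:10  {1,2,3,5,6}:30  {1,3,4,5,6}:20  {2,3,4,5,6}:10
  start at 0(f): 60
  start at 1(c): 20
  start at 4(b): 60
sum over floor = 140

140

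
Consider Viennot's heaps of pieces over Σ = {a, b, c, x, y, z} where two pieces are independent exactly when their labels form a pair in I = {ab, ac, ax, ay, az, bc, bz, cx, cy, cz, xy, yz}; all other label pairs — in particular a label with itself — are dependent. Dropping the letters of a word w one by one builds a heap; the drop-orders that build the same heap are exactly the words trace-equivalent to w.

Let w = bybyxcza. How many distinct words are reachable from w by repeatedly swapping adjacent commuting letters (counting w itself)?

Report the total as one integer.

168

piece 0:b — minimal
piece 1:y rests on {0:b}
piece 2:b rests on {1:y}
piece 3:y rests on {2:b}
piece 4:x rests on {2:b}
piece 5:c — minimal
piece 6:z rests on {4:x}
piece 7:a — minimal
minimal pieces: {0:b, 5:c, 7:a}
ways to finish when only these pieces remain (= sum over removing one remaining piece with nothing left below it):
  1 left: {3}→1  {5}→1  {6}→1  {7}→1
  2 left: {3,5}→2  {3,6}→2  {3,7}→2  {4,6}→1  {5,6}→2  {5,7}→2  {6,7}→2
  3 left: {3,4,6}→3  {3,5,6}→6  {3,5,7}→6  {3,6,7}→6  {4,5,6}→3  {4,6,7}→3  {5,6,7}→6
  4 left: {2,3,4,6}→3  {3,4,5,6}→12  {3,4,6,7}→12  {3,5,6,7}→24  {4,5,6,7}→12
  5 left: {1,2,3,4,6}→3  {2,3,4,5,6}→15  {2,3,4,6,7}→15  {3,4,5,6,7}→60
  6 left: {0,1,2,3,4,6}→3  {1,2,3,4,5,6}→18  {1,2,3,4,6,7}→18  {2,3,4,5,6,7}→90
  placing 0:b first → 126 extensions
  placing 5:c first → 21 extensions
  placing 7:a first → 21 extensions
total linear extensions = 168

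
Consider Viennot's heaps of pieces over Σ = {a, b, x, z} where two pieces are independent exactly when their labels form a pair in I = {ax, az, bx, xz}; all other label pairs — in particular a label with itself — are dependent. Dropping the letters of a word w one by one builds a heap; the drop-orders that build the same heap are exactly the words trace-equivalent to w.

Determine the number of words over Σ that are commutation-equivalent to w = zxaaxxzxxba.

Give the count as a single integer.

drop 0:z onto floor
drop 1:x onto floor
drop 2:a onto floor
drop 3:a onto {2:a}
drop 4:x onto {1:x}
drop 5:x onto {4:x}
drop 6:z onto {0:z}
drop 7:x onto {5:x}
drop 8:x onto {7:x}
drop 9:b onto {3:a, 6:z}
drop 10:a onto {9:b}
ground layer = {0:z, 1:x, 2:a}
drop-orders for the pieces not yet dropped (sum over which currently-grounded one goes next):
  1 to go: {8} 1  {10} 1
  2 to go: {7,8} 1  {8,10} 2  {9,10} 1
  3 to go: {3,9,10} 1  {5,7,8} 1  {6,9,10} 1  {7,8,10} 3  {8,9,10} 3
  4 to go: {0,6,9,10} 1  {2,3,9,10} 1  {3,6,9,10} 2  {3,8,9,10} 4  {4,5,7,8} 1  {5,7,8,10} 4  {6,8,9,10} 4  {7,8,9,10} 6
  5 to go: {0,3,6,9,10} 3  {0,6,8,9,10} 5  {1,4,5,7,8} 1  {2,3,6,9,10} 3  {2,3,8,9,10} 5  {3,6,8,9,10} 10  {3,7,8,9,10} 10  {4,5,7,8,10} 5  {5,7,8,9,10} 10  {6,7,8,9,10} 10
  6 to go: {0,2,3,6,9,10} 6  {0,3,6,8,9,10} 18  {0,6,7,8,9,10} 15  {1,4,5,7,8,10} 6  {2,3,6,8,9,10} 18  {2,3,7,8,9,10} 15  {3,5,7,8,9,10} 20  {3,6,7,8,9,10} 30  {4,5,7,8,9,10} 15  {5,6,7,8,9,10} 20
  7 to go: {0,2,3,6,8,9,10} 42  {0,3,6,7,8,9,10} 63  {0,5,6,7,8,9,10} 35  {1,4,5,7,8,9,10} 21  {2,3,5,7,8,9,10} 35  {2,3,6,7,8,9,10} 63  {3,4,5,7,8,9,10} 35  {3,5,6,7,8,9,10} 70  {4,5,6,7,8,9,10} 35
  8 to go: {0,2,3,6,7,8,9,10} 168  {0,3,5,6,7,8,9,10} 168  {0,4,5,6,7,8,9,10} 70  {1,3,4,5,7,8,9,10} 56  {1,4,5,6,7,8,9,10} 56  {2,3,4,5,7,8,9,10} 70  {2,3,5,6,7,8,9,10} 168  {3,4,5,6,7,8,9,10} 140
  9 to go: {0,1,4,5,6,7,8,9,10} 126  {0,2,3,5,6,7,8,9,10} 504  {0,3,4,5,6,7,8,9,10} 378  {1,2,3,4,5,7,8,9,10} 126  {1,3,4,5,6,7,8,9,10} 252  {2,3,4,5,6,7,8,9,10} 378
  if 0:z drops first: 756 orders
  if 1:x drops first: 1260 orders
  if 2:a drops first: 756 orders
heap linearizations: 2772

2772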